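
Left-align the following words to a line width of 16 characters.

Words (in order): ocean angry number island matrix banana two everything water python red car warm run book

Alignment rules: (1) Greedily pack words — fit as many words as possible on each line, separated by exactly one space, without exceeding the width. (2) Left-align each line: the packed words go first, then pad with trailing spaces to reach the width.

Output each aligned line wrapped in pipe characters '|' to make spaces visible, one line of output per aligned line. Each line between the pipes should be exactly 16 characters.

Line 1: ['ocean', 'angry'] (min_width=11, slack=5)
Line 2: ['number', 'island'] (min_width=13, slack=3)
Line 3: ['matrix', 'banana'] (min_width=13, slack=3)
Line 4: ['two', 'everything'] (min_width=14, slack=2)
Line 5: ['water', 'python', 'red'] (min_width=16, slack=0)
Line 6: ['car', 'warm', 'run'] (min_width=12, slack=4)
Line 7: ['book'] (min_width=4, slack=12)

Answer: |ocean angry     |
|number island   |
|matrix banana   |
|two everything  |
|water python red|
|car warm run    |
|book            |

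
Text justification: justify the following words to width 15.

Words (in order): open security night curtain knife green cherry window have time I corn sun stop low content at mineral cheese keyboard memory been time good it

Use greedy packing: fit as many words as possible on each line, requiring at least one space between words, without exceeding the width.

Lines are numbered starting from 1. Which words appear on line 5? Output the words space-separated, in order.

Answer: have time I

Derivation:
Line 1: ['open', 'security'] (min_width=13, slack=2)
Line 2: ['night', 'curtain'] (min_width=13, slack=2)
Line 3: ['knife', 'green'] (min_width=11, slack=4)
Line 4: ['cherry', 'window'] (min_width=13, slack=2)
Line 5: ['have', 'time', 'I'] (min_width=11, slack=4)
Line 6: ['corn', 'sun', 'stop'] (min_width=13, slack=2)
Line 7: ['low', 'content', 'at'] (min_width=14, slack=1)
Line 8: ['mineral', 'cheese'] (min_width=14, slack=1)
Line 9: ['keyboard', 'memory'] (min_width=15, slack=0)
Line 10: ['been', 'time', 'good'] (min_width=14, slack=1)
Line 11: ['it'] (min_width=2, slack=13)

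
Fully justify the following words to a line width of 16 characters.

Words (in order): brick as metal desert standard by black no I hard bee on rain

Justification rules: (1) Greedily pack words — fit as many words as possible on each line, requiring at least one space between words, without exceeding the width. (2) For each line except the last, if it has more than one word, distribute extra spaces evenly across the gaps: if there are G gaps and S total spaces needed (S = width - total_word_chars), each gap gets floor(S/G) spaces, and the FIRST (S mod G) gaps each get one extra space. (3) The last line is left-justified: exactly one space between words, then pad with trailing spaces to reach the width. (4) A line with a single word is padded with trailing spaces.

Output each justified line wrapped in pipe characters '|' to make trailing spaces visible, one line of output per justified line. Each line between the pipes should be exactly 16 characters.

Answer: |brick  as  metal|
|desert  standard|
|by  black  no  I|
|hard bee on rain|

Derivation:
Line 1: ['brick', 'as', 'metal'] (min_width=14, slack=2)
Line 2: ['desert', 'standard'] (min_width=15, slack=1)
Line 3: ['by', 'black', 'no', 'I'] (min_width=13, slack=3)
Line 4: ['hard', 'bee', 'on', 'rain'] (min_width=16, slack=0)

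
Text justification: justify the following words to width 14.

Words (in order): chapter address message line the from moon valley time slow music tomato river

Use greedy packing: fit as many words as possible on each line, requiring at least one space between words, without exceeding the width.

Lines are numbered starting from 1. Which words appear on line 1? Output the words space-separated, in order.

Line 1: ['chapter'] (min_width=7, slack=7)
Line 2: ['address'] (min_width=7, slack=7)
Line 3: ['message', 'line'] (min_width=12, slack=2)
Line 4: ['the', 'from', 'moon'] (min_width=13, slack=1)
Line 5: ['valley', 'time'] (min_width=11, slack=3)
Line 6: ['slow', 'music'] (min_width=10, slack=4)
Line 7: ['tomato', 'river'] (min_width=12, slack=2)

Answer: chapter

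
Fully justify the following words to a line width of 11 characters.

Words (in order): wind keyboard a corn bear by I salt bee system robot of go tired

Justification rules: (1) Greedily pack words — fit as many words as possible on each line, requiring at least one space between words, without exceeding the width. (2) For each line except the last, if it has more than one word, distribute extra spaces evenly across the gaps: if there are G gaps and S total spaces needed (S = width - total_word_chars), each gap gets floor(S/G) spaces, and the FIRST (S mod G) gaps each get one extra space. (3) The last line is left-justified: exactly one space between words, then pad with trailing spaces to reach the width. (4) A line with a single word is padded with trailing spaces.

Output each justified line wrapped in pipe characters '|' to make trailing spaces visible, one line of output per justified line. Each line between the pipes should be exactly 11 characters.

Answer: |wind       |
|keyboard  a|
|corn   bear|
|by  I  salt|
|bee  system|
|robot of go|
|tired      |

Derivation:
Line 1: ['wind'] (min_width=4, slack=7)
Line 2: ['keyboard', 'a'] (min_width=10, slack=1)
Line 3: ['corn', 'bear'] (min_width=9, slack=2)
Line 4: ['by', 'I', 'salt'] (min_width=9, slack=2)
Line 5: ['bee', 'system'] (min_width=10, slack=1)
Line 6: ['robot', 'of', 'go'] (min_width=11, slack=0)
Line 7: ['tired'] (min_width=5, slack=6)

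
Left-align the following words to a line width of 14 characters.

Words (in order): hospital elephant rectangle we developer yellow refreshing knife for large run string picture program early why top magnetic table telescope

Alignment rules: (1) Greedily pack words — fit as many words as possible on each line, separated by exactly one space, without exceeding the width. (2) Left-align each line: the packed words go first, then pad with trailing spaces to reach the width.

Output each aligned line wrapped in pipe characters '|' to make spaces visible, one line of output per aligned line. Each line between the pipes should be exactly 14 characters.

Line 1: ['hospital'] (min_width=8, slack=6)
Line 2: ['elephant'] (min_width=8, slack=6)
Line 3: ['rectangle', 'we'] (min_width=12, slack=2)
Line 4: ['developer'] (min_width=9, slack=5)
Line 5: ['yellow'] (min_width=6, slack=8)
Line 6: ['refreshing'] (min_width=10, slack=4)
Line 7: ['knife', 'for'] (min_width=9, slack=5)
Line 8: ['large', 'run'] (min_width=9, slack=5)
Line 9: ['string', 'picture'] (min_width=14, slack=0)
Line 10: ['program', 'early'] (min_width=13, slack=1)
Line 11: ['why', 'top'] (min_width=7, slack=7)
Line 12: ['magnetic', 'table'] (min_width=14, slack=0)
Line 13: ['telescope'] (min_width=9, slack=5)

Answer: |hospital      |
|elephant      |
|rectangle we  |
|developer     |
|yellow        |
|refreshing    |
|knife for     |
|large run     |
|string picture|
|program early |
|why top       |
|magnetic table|
|telescope     |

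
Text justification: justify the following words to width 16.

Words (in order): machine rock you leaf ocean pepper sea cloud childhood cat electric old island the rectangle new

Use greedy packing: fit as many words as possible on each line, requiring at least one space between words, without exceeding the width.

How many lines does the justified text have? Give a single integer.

Answer: 7

Derivation:
Line 1: ['machine', 'rock', 'you'] (min_width=16, slack=0)
Line 2: ['leaf', 'ocean'] (min_width=10, slack=6)
Line 3: ['pepper', 'sea', 'cloud'] (min_width=16, slack=0)
Line 4: ['childhood', 'cat'] (min_width=13, slack=3)
Line 5: ['electric', 'old'] (min_width=12, slack=4)
Line 6: ['island', 'the'] (min_width=10, slack=6)
Line 7: ['rectangle', 'new'] (min_width=13, slack=3)
Total lines: 7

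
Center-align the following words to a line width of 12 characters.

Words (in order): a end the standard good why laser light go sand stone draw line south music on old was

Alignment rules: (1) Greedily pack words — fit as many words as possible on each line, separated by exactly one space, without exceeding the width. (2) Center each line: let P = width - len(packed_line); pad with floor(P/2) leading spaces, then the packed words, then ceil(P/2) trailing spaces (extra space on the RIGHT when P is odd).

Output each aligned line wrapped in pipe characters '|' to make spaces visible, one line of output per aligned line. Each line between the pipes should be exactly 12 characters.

Answer: | a end the  |
|  standard  |
|  good why  |
|laser light |
|  go sand   |
| stone draw |
| line south |
|music on old|
|    was     |

Derivation:
Line 1: ['a', 'end', 'the'] (min_width=9, slack=3)
Line 2: ['standard'] (min_width=8, slack=4)
Line 3: ['good', 'why'] (min_width=8, slack=4)
Line 4: ['laser', 'light'] (min_width=11, slack=1)
Line 5: ['go', 'sand'] (min_width=7, slack=5)
Line 6: ['stone', 'draw'] (min_width=10, slack=2)
Line 7: ['line', 'south'] (min_width=10, slack=2)
Line 8: ['music', 'on', 'old'] (min_width=12, slack=0)
Line 9: ['was'] (min_width=3, slack=9)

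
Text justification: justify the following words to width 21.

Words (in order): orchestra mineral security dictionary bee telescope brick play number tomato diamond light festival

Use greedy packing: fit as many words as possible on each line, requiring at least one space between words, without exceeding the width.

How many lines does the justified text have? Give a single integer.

Line 1: ['orchestra', 'mineral'] (min_width=17, slack=4)
Line 2: ['security', 'dictionary'] (min_width=19, slack=2)
Line 3: ['bee', 'telescope', 'brick'] (min_width=19, slack=2)
Line 4: ['play', 'number', 'tomato'] (min_width=18, slack=3)
Line 5: ['diamond', 'light'] (min_width=13, slack=8)
Line 6: ['festival'] (min_width=8, slack=13)
Total lines: 6

Answer: 6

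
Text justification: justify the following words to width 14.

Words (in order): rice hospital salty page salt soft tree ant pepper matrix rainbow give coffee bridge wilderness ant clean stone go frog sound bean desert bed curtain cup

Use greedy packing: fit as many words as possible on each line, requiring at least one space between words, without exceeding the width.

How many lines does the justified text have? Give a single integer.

Answer: 13

Derivation:
Line 1: ['rice', 'hospital'] (min_width=13, slack=1)
Line 2: ['salty', 'page'] (min_width=10, slack=4)
Line 3: ['salt', 'soft', 'tree'] (min_width=14, slack=0)
Line 4: ['ant', 'pepper'] (min_width=10, slack=4)
Line 5: ['matrix', 'rainbow'] (min_width=14, slack=0)
Line 6: ['give', 'coffee'] (min_width=11, slack=3)
Line 7: ['bridge'] (min_width=6, slack=8)
Line 8: ['wilderness', 'ant'] (min_width=14, slack=0)
Line 9: ['clean', 'stone', 'go'] (min_width=14, slack=0)
Line 10: ['frog', 'sound'] (min_width=10, slack=4)
Line 11: ['bean', 'desert'] (min_width=11, slack=3)
Line 12: ['bed', 'curtain'] (min_width=11, slack=3)
Line 13: ['cup'] (min_width=3, slack=11)
Total lines: 13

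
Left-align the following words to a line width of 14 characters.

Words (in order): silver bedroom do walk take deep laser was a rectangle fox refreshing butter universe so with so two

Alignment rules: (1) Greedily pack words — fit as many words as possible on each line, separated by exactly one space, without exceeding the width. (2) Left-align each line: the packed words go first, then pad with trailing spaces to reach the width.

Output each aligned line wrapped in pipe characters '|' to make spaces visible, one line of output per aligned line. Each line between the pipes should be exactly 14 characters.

Line 1: ['silver', 'bedroom'] (min_width=14, slack=0)
Line 2: ['do', 'walk', 'take'] (min_width=12, slack=2)
Line 3: ['deep', 'laser', 'was'] (min_width=14, slack=0)
Line 4: ['a', 'rectangle'] (min_width=11, slack=3)
Line 5: ['fox', 'refreshing'] (min_width=14, slack=0)
Line 6: ['butter'] (min_width=6, slack=8)
Line 7: ['universe', 'so'] (min_width=11, slack=3)
Line 8: ['with', 'so', 'two'] (min_width=11, slack=3)

Answer: |silver bedroom|
|do walk take  |
|deep laser was|
|a rectangle   |
|fox refreshing|
|butter        |
|universe so   |
|with so two   |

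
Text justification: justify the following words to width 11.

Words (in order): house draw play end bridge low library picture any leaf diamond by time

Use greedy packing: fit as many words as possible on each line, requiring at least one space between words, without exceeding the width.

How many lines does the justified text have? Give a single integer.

Answer: 8

Derivation:
Line 1: ['house', 'draw'] (min_width=10, slack=1)
Line 2: ['play', 'end'] (min_width=8, slack=3)
Line 3: ['bridge', 'low'] (min_width=10, slack=1)
Line 4: ['library'] (min_width=7, slack=4)
Line 5: ['picture', 'any'] (min_width=11, slack=0)
Line 6: ['leaf'] (min_width=4, slack=7)
Line 7: ['diamond', 'by'] (min_width=10, slack=1)
Line 8: ['time'] (min_width=4, slack=7)
Total lines: 8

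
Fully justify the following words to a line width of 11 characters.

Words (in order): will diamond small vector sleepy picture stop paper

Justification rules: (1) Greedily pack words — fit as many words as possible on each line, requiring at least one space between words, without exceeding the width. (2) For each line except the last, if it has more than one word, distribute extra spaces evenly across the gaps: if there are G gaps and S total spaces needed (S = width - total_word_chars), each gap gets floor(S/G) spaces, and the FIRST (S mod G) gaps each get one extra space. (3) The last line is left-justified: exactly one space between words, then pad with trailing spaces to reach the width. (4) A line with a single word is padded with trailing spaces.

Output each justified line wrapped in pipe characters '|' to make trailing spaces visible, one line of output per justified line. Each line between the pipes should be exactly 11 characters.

Line 1: ['will'] (min_width=4, slack=7)
Line 2: ['diamond'] (min_width=7, slack=4)
Line 3: ['small'] (min_width=5, slack=6)
Line 4: ['vector'] (min_width=6, slack=5)
Line 5: ['sleepy'] (min_width=6, slack=5)
Line 6: ['picture'] (min_width=7, slack=4)
Line 7: ['stop', 'paper'] (min_width=10, slack=1)

Answer: |will       |
|diamond    |
|small      |
|vector     |
|sleepy     |
|picture    |
|stop paper |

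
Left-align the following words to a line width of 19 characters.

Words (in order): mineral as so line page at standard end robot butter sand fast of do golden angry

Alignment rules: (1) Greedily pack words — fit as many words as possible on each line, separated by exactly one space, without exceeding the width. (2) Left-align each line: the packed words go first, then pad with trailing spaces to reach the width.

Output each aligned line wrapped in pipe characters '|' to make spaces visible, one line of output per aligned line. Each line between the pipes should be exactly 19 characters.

Answer: |mineral as so line |
|page at standard   |
|end robot butter   |
|sand fast of do    |
|golden angry       |

Derivation:
Line 1: ['mineral', 'as', 'so', 'line'] (min_width=18, slack=1)
Line 2: ['page', 'at', 'standard'] (min_width=16, slack=3)
Line 3: ['end', 'robot', 'butter'] (min_width=16, slack=3)
Line 4: ['sand', 'fast', 'of', 'do'] (min_width=15, slack=4)
Line 5: ['golden', 'angry'] (min_width=12, slack=7)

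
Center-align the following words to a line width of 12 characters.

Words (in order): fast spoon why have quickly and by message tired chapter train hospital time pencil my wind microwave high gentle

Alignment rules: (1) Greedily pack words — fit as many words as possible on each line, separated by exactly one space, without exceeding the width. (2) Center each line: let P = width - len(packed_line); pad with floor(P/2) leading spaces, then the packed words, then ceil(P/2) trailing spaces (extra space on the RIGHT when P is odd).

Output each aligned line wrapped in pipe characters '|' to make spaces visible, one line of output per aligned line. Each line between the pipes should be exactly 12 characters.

Line 1: ['fast', 'spoon'] (min_width=10, slack=2)
Line 2: ['why', 'have'] (min_width=8, slack=4)
Line 3: ['quickly', 'and'] (min_width=11, slack=1)
Line 4: ['by', 'message'] (min_width=10, slack=2)
Line 5: ['tired'] (min_width=5, slack=7)
Line 6: ['chapter'] (min_width=7, slack=5)
Line 7: ['train'] (min_width=5, slack=7)
Line 8: ['hospital'] (min_width=8, slack=4)
Line 9: ['time', 'pencil'] (min_width=11, slack=1)
Line 10: ['my', 'wind'] (min_width=7, slack=5)
Line 11: ['microwave'] (min_width=9, slack=3)
Line 12: ['high', 'gentle'] (min_width=11, slack=1)

Answer: | fast spoon |
|  why have  |
|quickly and |
| by message |
|   tired    |
|  chapter   |
|   train    |
|  hospital  |
|time pencil |
|  my wind   |
| microwave  |
|high gentle |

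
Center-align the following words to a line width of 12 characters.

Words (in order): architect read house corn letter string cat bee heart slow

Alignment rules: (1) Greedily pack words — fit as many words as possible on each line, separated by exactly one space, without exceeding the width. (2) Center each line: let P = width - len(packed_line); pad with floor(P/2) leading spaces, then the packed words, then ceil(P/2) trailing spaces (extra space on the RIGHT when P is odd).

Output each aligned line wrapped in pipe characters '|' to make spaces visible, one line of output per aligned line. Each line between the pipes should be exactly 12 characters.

Line 1: ['architect'] (min_width=9, slack=3)
Line 2: ['read', 'house'] (min_width=10, slack=2)
Line 3: ['corn', 'letter'] (min_width=11, slack=1)
Line 4: ['string', 'cat'] (min_width=10, slack=2)
Line 5: ['bee', 'heart'] (min_width=9, slack=3)
Line 6: ['slow'] (min_width=4, slack=8)

Answer: | architect  |
| read house |
|corn letter |
| string cat |
| bee heart  |
|    slow    |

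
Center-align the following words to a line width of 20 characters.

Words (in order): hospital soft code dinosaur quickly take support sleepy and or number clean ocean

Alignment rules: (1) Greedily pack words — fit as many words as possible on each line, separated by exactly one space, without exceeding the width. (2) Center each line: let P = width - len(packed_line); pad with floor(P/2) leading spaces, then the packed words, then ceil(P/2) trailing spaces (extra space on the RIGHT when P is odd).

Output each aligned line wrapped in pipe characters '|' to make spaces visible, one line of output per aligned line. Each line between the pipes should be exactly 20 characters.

Line 1: ['hospital', 'soft', 'code'] (min_width=18, slack=2)
Line 2: ['dinosaur', 'quickly'] (min_width=16, slack=4)
Line 3: ['take', 'support', 'sleepy'] (min_width=19, slack=1)
Line 4: ['and', 'or', 'number', 'clean'] (min_width=19, slack=1)
Line 5: ['ocean'] (min_width=5, slack=15)

Answer: | hospital soft code |
|  dinosaur quickly  |
|take support sleepy |
|and or number clean |
|       ocean        |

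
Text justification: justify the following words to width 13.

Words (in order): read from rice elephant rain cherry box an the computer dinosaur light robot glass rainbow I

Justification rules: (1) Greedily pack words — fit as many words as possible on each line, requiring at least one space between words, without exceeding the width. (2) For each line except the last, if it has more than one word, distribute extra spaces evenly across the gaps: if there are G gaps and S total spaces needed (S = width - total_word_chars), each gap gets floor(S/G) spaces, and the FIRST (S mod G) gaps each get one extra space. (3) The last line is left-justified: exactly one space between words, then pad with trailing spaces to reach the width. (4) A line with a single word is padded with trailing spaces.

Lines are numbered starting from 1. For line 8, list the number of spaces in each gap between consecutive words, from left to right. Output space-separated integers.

Answer: 1

Derivation:
Line 1: ['read', 'from'] (min_width=9, slack=4)
Line 2: ['rice', 'elephant'] (min_width=13, slack=0)
Line 3: ['rain', 'cherry'] (min_width=11, slack=2)
Line 4: ['box', 'an', 'the'] (min_width=10, slack=3)
Line 5: ['computer'] (min_width=8, slack=5)
Line 6: ['dinosaur'] (min_width=8, slack=5)
Line 7: ['light', 'robot'] (min_width=11, slack=2)
Line 8: ['glass', 'rainbow'] (min_width=13, slack=0)
Line 9: ['I'] (min_width=1, slack=12)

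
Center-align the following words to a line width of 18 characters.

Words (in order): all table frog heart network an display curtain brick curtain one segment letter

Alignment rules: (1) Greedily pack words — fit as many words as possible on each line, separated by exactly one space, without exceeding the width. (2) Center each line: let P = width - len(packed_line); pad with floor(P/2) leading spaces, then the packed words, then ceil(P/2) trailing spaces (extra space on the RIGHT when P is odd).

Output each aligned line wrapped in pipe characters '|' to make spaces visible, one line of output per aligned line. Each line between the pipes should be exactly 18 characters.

Answer: |  all table frog  |
| heart network an |
| display curtain  |
|brick curtain one |
|  segment letter  |

Derivation:
Line 1: ['all', 'table', 'frog'] (min_width=14, slack=4)
Line 2: ['heart', 'network', 'an'] (min_width=16, slack=2)
Line 3: ['display', 'curtain'] (min_width=15, slack=3)
Line 4: ['brick', 'curtain', 'one'] (min_width=17, slack=1)
Line 5: ['segment', 'letter'] (min_width=14, slack=4)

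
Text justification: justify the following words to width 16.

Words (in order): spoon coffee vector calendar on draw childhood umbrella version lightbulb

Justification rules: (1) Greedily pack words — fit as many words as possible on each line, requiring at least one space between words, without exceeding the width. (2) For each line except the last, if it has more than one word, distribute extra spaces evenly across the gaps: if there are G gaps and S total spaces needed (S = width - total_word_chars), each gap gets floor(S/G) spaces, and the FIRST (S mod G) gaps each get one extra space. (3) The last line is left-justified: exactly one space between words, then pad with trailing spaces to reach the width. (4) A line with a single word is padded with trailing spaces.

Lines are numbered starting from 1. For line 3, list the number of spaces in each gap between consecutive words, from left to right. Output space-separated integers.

Answer: 10

Derivation:
Line 1: ['spoon', 'coffee'] (min_width=12, slack=4)
Line 2: ['vector', 'calendar'] (min_width=15, slack=1)
Line 3: ['on', 'draw'] (min_width=7, slack=9)
Line 4: ['childhood'] (min_width=9, slack=7)
Line 5: ['umbrella', 'version'] (min_width=16, slack=0)
Line 6: ['lightbulb'] (min_width=9, slack=7)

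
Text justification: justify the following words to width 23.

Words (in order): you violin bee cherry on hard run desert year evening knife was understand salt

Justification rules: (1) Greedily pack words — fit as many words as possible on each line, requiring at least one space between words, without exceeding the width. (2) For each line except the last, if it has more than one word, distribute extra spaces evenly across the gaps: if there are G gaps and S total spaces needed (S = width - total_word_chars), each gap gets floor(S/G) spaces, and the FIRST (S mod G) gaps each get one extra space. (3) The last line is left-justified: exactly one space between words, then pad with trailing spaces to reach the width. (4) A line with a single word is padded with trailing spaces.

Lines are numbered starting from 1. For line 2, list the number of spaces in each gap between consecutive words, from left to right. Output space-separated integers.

Answer: 1 1 1 1

Derivation:
Line 1: ['you', 'violin', 'bee', 'cherry'] (min_width=21, slack=2)
Line 2: ['on', 'hard', 'run', 'desert', 'year'] (min_width=23, slack=0)
Line 3: ['evening', 'knife', 'was'] (min_width=17, slack=6)
Line 4: ['understand', 'salt'] (min_width=15, slack=8)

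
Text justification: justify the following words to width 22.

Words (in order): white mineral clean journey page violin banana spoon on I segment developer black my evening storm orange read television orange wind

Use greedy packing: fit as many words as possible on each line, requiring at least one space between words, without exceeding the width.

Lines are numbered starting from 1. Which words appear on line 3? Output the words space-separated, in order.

Answer: banana spoon on I

Derivation:
Line 1: ['white', 'mineral', 'clean'] (min_width=19, slack=3)
Line 2: ['journey', 'page', 'violin'] (min_width=19, slack=3)
Line 3: ['banana', 'spoon', 'on', 'I'] (min_width=17, slack=5)
Line 4: ['segment', 'developer'] (min_width=17, slack=5)
Line 5: ['black', 'my', 'evening', 'storm'] (min_width=22, slack=0)
Line 6: ['orange', 'read', 'television'] (min_width=22, slack=0)
Line 7: ['orange', 'wind'] (min_width=11, slack=11)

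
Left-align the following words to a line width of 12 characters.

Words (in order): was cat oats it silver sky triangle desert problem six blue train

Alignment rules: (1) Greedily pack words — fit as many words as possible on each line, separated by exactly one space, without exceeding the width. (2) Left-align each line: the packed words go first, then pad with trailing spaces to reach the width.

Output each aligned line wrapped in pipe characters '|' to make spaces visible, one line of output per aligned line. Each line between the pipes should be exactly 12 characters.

Line 1: ['was', 'cat', 'oats'] (min_width=12, slack=0)
Line 2: ['it', 'silver'] (min_width=9, slack=3)
Line 3: ['sky', 'triangle'] (min_width=12, slack=0)
Line 4: ['desert'] (min_width=6, slack=6)
Line 5: ['problem', 'six'] (min_width=11, slack=1)
Line 6: ['blue', 'train'] (min_width=10, slack=2)

Answer: |was cat oats|
|it silver   |
|sky triangle|
|desert      |
|problem six |
|blue train  |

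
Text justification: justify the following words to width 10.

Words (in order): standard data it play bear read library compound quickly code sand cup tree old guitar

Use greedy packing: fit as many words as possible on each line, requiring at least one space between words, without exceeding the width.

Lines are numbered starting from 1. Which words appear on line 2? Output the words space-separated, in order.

Answer: data it

Derivation:
Line 1: ['standard'] (min_width=8, slack=2)
Line 2: ['data', 'it'] (min_width=7, slack=3)
Line 3: ['play', 'bear'] (min_width=9, slack=1)
Line 4: ['read'] (min_width=4, slack=6)
Line 5: ['library'] (min_width=7, slack=3)
Line 6: ['compound'] (min_width=8, slack=2)
Line 7: ['quickly'] (min_width=7, slack=3)
Line 8: ['code', 'sand'] (min_width=9, slack=1)
Line 9: ['cup', 'tree'] (min_width=8, slack=2)
Line 10: ['old', 'guitar'] (min_width=10, slack=0)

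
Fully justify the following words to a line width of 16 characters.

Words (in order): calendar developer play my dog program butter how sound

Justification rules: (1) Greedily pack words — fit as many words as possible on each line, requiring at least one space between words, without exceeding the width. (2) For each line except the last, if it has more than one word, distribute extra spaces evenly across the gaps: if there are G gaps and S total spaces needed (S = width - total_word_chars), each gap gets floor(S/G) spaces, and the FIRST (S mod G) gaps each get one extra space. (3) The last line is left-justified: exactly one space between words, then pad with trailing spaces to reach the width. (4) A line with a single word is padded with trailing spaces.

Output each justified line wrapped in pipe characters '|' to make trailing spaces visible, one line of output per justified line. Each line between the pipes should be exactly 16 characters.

Line 1: ['calendar'] (min_width=8, slack=8)
Line 2: ['developer', 'play'] (min_width=14, slack=2)
Line 3: ['my', 'dog', 'program'] (min_width=14, slack=2)
Line 4: ['butter', 'how', 'sound'] (min_width=16, slack=0)

Answer: |calendar        |
|developer   play|
|my  dog  program|
|butter how sound|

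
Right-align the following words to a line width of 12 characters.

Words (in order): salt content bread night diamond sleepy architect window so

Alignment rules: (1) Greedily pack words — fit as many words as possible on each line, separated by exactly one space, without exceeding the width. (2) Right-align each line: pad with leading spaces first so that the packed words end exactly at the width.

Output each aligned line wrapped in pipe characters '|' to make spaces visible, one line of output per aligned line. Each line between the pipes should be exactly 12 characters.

Line 1: ['salt', 'content'] (min_width=12, slack=0)
Line 2: ['bread', 'night'] (min_width=11, slack=1)
Line 3: ['diamond'] (min_width=7, slack=5)
Line 4: ['sleepy'] (min_width=6, slack=6)
Line 5: ['architect'] (min_width=9, slack=3)
Line 6: ['window', 'so'] (min_width=9, slack=3)

Answer: |salt content|
| bread night|
|     diamond|
|      sleepy|
|   architect|
|   window so|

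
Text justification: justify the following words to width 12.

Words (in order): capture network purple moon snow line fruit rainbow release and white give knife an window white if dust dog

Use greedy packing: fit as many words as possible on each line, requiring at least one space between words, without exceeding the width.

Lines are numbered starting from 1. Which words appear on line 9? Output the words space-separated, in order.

Answer: knife an

Derivation:
Line 1: ['capture'] (min_width=7, slack=5)
Line 2: ['network'] (min_width=7, slack=5)
Line 3: ['purple', 'moon'] (min_width=11, slack=1)
Line 4: ['snow', 'line'] (min_width=9, slack=3)
Line 5: ['fruit'] (min_width=5, slack=7)
Line 6: ['rainbow'] (min_width=7, slack=5)
Line 7: ['release', 'and'] (min_width=11, slack=1)
Line 8: ['white', 'give'] (min_width=10, slack=2)
Line 9: ['knife', 'an'] (min_width=8, slack=4)
Line 10: ['window', 'white'] (min_width=12, slack=0)
Line 11: ['if', 'dust', 'dog'] (min_width=11, slack=1)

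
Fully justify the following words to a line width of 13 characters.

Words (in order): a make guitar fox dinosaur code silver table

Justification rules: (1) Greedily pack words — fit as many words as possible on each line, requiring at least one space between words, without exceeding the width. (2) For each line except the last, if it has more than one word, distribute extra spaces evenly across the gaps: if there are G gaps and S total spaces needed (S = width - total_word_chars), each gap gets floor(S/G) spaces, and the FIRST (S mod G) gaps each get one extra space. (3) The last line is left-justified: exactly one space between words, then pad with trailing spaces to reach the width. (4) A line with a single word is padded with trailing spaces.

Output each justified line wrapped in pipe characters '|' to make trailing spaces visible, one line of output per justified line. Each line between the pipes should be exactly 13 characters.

Answer: |a make guitar|
|fox  dinosaur|
|code   silver|
|table        |

Derivation:
Line 1: ['a', 'make', 'guitar'] (min_width=13, slack=0)
Line 2: ['fox', 'dinosaur'] (min_width=12, slack=1)
Line 3: ['code', 'silver'] (min_width=11, slack=2)
Line 4: ['table'] (min_width=5, slack=8)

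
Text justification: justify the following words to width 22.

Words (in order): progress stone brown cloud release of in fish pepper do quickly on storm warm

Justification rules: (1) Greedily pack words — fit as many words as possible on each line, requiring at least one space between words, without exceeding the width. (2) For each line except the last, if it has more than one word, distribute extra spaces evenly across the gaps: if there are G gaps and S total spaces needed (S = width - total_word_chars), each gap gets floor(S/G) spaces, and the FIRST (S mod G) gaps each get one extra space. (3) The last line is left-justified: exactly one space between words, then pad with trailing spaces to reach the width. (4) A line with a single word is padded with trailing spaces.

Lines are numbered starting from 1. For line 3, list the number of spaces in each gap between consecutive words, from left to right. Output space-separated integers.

Line 1: ['progress', 'stone', 'brown'] (min_width=20, slack=2)
Line 2: ['cloud', 'release', 'of', 'in'] (min_width=19, slack=3)
Line 3: ['fish', 'pepper', 'do', 'quickly'] (min_width=22, slack=0)
Line 4: ['on', 'storm', 'warm'] (min_width=13, slack=9)

Answer: 1 1 1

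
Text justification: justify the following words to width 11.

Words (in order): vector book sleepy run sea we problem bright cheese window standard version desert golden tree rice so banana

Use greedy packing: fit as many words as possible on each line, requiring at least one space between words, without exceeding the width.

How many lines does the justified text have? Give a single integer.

Answer: 13

Derivation:
Line 1: ['vector', 'book'] (min_width=11, slack=0)
Line 2: ['sleepy', 'run'] (min_width=10, slack=1)
Line 3: ['sea', 'we'] (min_width=6, slack=5)
Line 4: ['problem'] (min_width=7, slack=4)
Line 5: ['bright'] (min_width=6, slack=5)
Line 6: ['cheese'] (min_width=6, slack=5)
Line 7: ['window'] (min_width=6, slack=5)
Line 8: ['standard'] (min_width=8, slack=3)
Line 9: ['version'] (min_width=7, slack=4)
Line 10: ['desert'] (min_width=6, slack=5)
Line 11: ['golden', 'tree'] (min_width=11, slack=0)
Line 12: ['rice', 'so'] (min_width=7, slack=4)
Line 13: ['banana'] (min_width=6, slack=5)
Total lines: 13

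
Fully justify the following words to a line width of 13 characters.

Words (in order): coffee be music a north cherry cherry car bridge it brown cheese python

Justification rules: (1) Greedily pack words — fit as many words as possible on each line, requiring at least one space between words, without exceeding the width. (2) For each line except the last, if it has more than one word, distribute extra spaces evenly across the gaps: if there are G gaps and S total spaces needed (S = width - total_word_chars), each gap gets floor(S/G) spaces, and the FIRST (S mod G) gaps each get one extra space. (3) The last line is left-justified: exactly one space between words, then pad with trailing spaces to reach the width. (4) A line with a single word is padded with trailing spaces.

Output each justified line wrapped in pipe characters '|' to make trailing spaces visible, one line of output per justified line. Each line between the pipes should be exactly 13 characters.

Answer: |coffee     be|
|music a north|
|cherry cherry|
|car bridge it|
|brown  cheese|
|python       |

Derivation:
Line 1: ['coffee', 'be'] (min_width=9, slack=4)
Line 2: ['music', 'a', 'north'] (min_width=13, slack=0)
Line 3: ['cherry', 'cherry'] (min_width=13, slack=0)
Line 4: ['car', 'bridge', 'it'] (min_width=13, slack=0)
Line 5: ['brown', 'cheese'] (min_width=12, slack=1)
Line 6: ['python'] (min_width=6, slack=7)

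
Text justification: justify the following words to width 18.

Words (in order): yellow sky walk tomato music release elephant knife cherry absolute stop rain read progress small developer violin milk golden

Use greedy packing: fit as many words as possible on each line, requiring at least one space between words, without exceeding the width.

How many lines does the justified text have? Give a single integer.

Answer: 8

Derivation:
Line 1: ['yellow', 'sky', 'walk'] (min_width=15, slack=3)
Line 2: ['tomato', 'music'] (min_width=12, slack=6)
Line 3: ['release', 'elephant'] (min_width=16, slack=2)
Line 4: ['knife', 'cherry'] (min_width=12, slack=6)
Line 5: ['absolute', 'stop', 'rain'] (min_width=18, slack=0)
Line 6: ['read', 'progress'] (min_width=13, slack=5)
Line 7: ['small', 'developer'] (min_width=15, slack=3)
Line 8: ['violin', 'milk', 'golden'] (min_width=18, slack=0)
Total lines: 8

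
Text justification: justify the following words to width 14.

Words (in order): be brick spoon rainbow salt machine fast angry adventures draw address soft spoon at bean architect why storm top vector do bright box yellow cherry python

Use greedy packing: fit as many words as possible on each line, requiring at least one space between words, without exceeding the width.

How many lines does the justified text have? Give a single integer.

Line 1: ['be', 'brick', 'spoon'] (min_width=14, slack=0)
Line 2: ['rainbow', 'salt'] (min_width=12, slack=2)
Line 3: ['machine', 'fast'] (min_width=12, slack=2)
Line 4: ['angry'] (min_width=5, slack=9)
Line 5: ['adventures'] (min_width=10, slack=4)
Line 6: ['draw', 'address'] (min_width=12, slack=2)
Line 7: ['soft', 'spoon', 'at'] (min_width=13, slack=1)
Line 8: ['bean', 'architect'] (min_width=14, slack=0)
Line 9: ['why', 'storm', 'top'] (min_width=13, slack=1)
Line 10: ['vector', 'do'] (min_width=9, slack=5)
Line 11: ['bright', 'box'] (min_width=10, slack=4)
Line 12: ['yellow', 'cherry'] (min_width=13, slack=1)
Line 13: ['python'] (min_width=6, slack=8)
Total lines: 13

Answer: 13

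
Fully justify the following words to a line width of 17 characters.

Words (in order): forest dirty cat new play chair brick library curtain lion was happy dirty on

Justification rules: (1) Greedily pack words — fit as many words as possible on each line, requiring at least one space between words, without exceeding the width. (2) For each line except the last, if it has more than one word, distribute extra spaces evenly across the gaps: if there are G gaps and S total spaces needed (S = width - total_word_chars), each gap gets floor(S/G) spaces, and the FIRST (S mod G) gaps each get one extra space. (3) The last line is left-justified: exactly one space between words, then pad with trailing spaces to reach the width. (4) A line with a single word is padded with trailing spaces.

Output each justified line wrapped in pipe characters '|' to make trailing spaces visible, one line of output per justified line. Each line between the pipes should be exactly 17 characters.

Line 1: ['forest', 'dirty', 'cat'] (min_width=16, slack=1)
Line 2: ['new', 'play', 'chair'] (min_width=14, slack=3)
Line 3: ['brick', 'library'] (min_width=13, slack=4)
Line 4: ['curtain', 'lion', 'was'] (min_width=16, slack=1)
Line 5: ['happy', 'dirty', 'on'] (min_width=14, slack=3)

Answer: |forest  dirty cat|
|new   play  chair|
|brick     library|
|curtain  lion was|
|happy dirty on   |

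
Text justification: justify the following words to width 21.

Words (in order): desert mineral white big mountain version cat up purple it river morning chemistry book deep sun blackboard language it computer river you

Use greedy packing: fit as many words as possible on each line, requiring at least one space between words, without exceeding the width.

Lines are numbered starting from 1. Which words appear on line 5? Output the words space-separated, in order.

Answer: chemistry book deep

Derivation:
Line 1: ['desert', 'mineral', 'white'] (min_width=20, slack=1)
Line 2: ['big', 'mountain', 'version'] (min_width=20, slack=1)
Line 3: ['cat', 'up', 'purple', 'it'] (min_width=16, slack=5)
Line 4: ['river', 'morning'] (min_width=13, slack=8)
Line 5: ['chemistry', 'book', 'deep'] (min_width=19, slack=2)
Line 6: ['sun', 'blackboard'] (min_width=14, slack=7)
Line 7: ['language', 'it', 'computer'] (min_width=20, slack=1)
Line 8: ['river', 'you'] (min_width=9, slack=12)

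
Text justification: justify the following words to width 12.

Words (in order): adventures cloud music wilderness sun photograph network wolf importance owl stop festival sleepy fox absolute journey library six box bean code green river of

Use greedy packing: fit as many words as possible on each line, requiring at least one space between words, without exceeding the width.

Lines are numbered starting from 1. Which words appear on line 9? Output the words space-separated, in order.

Answer: festival

Derivation:
Line 1: ['adventures'] (min_width=10, slack=2)
Line 2: ['cloud', 'music'] (min_width=11, slack=1)
Line 3: ['wilderness'] (min_width=10, slack=2)
Line 4: ['sun'] (min_width=3, slack=9)
Line 5: ['photograph'] (min_width=10, slack=2)
Line 6: ['network', 'wolf'] (min_width=12, slack=0)
Line 7: ['importance'] (min_width=10, slack=2)
Line 8: ['owl', 'stop'] (min_width=8, slack=4)
Line 9: ['festival'] (min_width=8, slack=4)
Line 10: ['sleepy', 'fox'] (min_width=10, slack=2)
Line 11: ['absolute'] (min_width=8, slack=4)
Line 12: ['journey'] (min_width=7, slack=5)
Line 13: ['library', 'six'] (min_width=11, slack=1)
Line 14: ['box', 'bean'] (min_width=8, slack=4)
Line 15: ['code', 'green'] (min_width=10, slack=2)
Line 16: ['river', 'of'] (min_width=8, slack=4)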